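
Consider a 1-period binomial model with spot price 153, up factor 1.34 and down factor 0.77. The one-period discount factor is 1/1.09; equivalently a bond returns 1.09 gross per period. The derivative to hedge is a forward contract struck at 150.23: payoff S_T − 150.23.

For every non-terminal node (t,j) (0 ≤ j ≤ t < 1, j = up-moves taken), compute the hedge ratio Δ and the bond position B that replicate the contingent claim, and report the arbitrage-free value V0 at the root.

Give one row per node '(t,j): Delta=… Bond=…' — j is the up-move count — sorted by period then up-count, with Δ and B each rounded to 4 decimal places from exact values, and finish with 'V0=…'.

No-arbitrage ⇒ martingale measure with p* = (R−d)/(u−d) = 0.5614.
Terminal payoffs: V(1,0)=-32.4200, V(1,1)=54.7900
Node (0,0) S=153.0000: V=(p*·54.7900+(1−p*)·-32.4200)/1.09=15.1743; Δ=(54.7900−-32.4200)/(205.0200−117.8100)=1.0000; B=V−Δ·S=-137.8257
Each (Δ,B) replicates both successor values, so the strategy is self-financing and V0 is arbitrage-free.

(0,0): Delta=1.0000 Bond=-137.8257
V0=15.1743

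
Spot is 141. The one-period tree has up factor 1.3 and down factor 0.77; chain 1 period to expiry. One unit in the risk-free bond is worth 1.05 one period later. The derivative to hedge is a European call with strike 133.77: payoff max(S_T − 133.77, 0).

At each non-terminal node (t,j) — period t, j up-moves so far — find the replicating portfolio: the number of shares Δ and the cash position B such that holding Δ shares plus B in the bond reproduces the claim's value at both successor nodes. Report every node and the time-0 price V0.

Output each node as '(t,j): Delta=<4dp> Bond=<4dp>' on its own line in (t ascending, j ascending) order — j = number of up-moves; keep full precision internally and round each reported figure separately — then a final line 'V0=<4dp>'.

No-arbitrage ⇒ martingale measure with p* = (R−d)/(u−d) = 0.5283.
Terminal payoffs: V(1,0)=0.0000, V(1,1)=49.5300
Node (0,0) S=141.0000: V=(p*·49.5300+(1−p*)·0.0000)/1.05=24.9208; Δ=(49.5300−0.0000)/(183.3000−108.5700)=0.6628; B=V−Δ·S=-68.5321
Each (Δ,B) replicates both successor values, so the strategy is self-financing and V0 is arbitrage-free.

(0,0): Delta=0.6628 Bond=-68.5321
V0=24.9208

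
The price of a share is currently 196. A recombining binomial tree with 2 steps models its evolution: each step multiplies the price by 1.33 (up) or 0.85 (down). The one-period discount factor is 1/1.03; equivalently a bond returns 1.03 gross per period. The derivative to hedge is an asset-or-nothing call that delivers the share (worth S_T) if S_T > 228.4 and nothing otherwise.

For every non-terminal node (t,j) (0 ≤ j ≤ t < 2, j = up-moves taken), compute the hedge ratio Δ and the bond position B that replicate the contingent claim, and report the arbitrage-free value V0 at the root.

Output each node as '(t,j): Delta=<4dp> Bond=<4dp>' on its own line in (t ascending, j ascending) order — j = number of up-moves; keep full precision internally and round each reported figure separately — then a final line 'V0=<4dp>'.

(0,0): Delta=1.3417 Bond=-217.0171
(1,0): Delta=0.0000 Bond=0.0000
(1,1): Delta=2.7708 Bond=-596.0735
V0=45.9566

Since d<R<u, set p* = (R−d)/(u−d) = 0.3750; price each node as the discounted p*-expectation of its children.
Payoff layer (t=2): V(2,0)=0.0000, V(2,1)=0.0000, V(2,2)=346.7044
Node (1,0) S=166.6000: V=(p*·0.0000+(1−p*)·0.0000)/1.03=0.0000; Δ=(0.0000−0.0000)/(221.5780−141.6100)=0.0000; B=V−Δ·S=0.0000
Node (1,1) S=260.6800: V=(p*·346.7044+(1−p*)·0.0000)/1.03=126.2273; Δ=(346.7044−0.0000)/(346.7044−221.5780)=2.7708; B=V−Δ·S=-596.0735
Node (0,0) S=196.0000: V=(p*·126.2273+(1−p*)·0.0000)/1.03=45.9566; Δ=(126.2273−0.0000)/(260.6800−166.6000)=1.3417; B=V−Δ·S=-217.0171
Root portfolio cost Δ·196+B reproduces V0=45.9566.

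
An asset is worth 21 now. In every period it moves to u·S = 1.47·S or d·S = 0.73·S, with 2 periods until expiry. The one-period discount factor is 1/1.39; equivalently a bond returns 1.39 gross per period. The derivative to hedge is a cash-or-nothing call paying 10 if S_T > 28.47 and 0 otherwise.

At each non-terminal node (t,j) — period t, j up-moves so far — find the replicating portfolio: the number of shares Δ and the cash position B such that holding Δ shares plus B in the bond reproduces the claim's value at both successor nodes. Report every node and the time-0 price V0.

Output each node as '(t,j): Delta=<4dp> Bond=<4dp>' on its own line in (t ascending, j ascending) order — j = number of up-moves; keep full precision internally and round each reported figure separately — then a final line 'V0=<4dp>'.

The replicating-portfolio and risk-neutral prices coincide; use p* = (1.39−0.73)/(1.47−0.73) = 0.8919 for the latter.
Terminal values V(2,·): V(2,0)=0.0000, V(2,1)=0.0000, V(2,2)=10.0000
(1,0): S=15.3300. Δ = (V_up−V_dn)/(S_up−S_dn) = (0.0000−0.0000)/(22.5351−11.1909) = 0.0000. V = [p*·0.0000 + (1−p*)·0.0000]/1.39 = 0.0000. B = V − Δ·S = 0.0000.
(1,1): S=30.8700. Δ = (V_up−V_dn)/(S_up−S_dn) = (10.0000−0.0000)/(45.3789−22.5351) = 0.4378. V = [p*·10.0000 + (1−p*)·0.0000]/1.39 = 6.4165. B = V − Δ·S = -7.0970.
(0,0): S=21.0000. Δ = (V_up−V_dn)/(S_up−S_dn) = (6.4165−0.0000)/(30.8700−15.3300) = 0.4129. V = [p*·6.4165 + (1−p*)·0.0000]/1.39 = 4.1171. B = V − Δ·S = -4.5538.
Self-financing check: at every node Δ·S+B equals the discounted successor values.

(0,0): Delta=0.4129 Bond=-4.5538
(1,0): Delta=0.0000 Bond=0.0000
(1,1): Delta=0.4378 Bond=-7.0970
V0=4.1171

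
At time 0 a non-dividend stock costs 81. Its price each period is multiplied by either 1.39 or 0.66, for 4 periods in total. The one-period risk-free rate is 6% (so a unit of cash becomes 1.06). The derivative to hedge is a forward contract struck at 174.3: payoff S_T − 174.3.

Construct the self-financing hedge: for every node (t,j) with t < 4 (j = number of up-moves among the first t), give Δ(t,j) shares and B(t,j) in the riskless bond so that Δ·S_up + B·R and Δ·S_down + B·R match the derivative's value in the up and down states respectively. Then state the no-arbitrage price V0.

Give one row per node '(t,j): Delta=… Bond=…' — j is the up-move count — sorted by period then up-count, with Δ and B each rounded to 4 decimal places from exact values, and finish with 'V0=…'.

Since d<R<u, set p* = (R−d)/(u−d) = 0.5479; price each node as the discounted p*-expectation of its children.
Payoff layer (t=4): V(4,0)=-158.9305, V(4,1)=-141.9308, V(4,2)=-106.1286, V(4,3)=-30.7268, V(4,4)=128.0738
(3,0): S=23.2872. Δ = (V_up−V_dn)/(S_up−S_dn) = (-141.9308−-158.9305)/(32.3692−15.3695) = 1.0000. V = [p*·-141.9308 + (1−p*)·-158.9305]/1.06 = -141.1468. B = V − Δ·S = -164.4340.
(3,1): S=49.0442. Δ = (V_up−V_dn)/(S_up−S_dn) = (-106.1286−-141.9308)/(68.1714−32.3692) = 1.0000. V = [p*·-106.1286 + (1−p*)·-141.9308]/1.06 = -115.3898. B = V − Δ·S = -164.4340.
(3,2): S=103.2901. Δ = (V_up−V_dn)/(S_up−S_dn) = (-30.7268−-106.1286)/(143.5732−68.1714) = 1.0000. V = [p*·-30.7268 + (1−p*)·-106.1286]/1.06 = -61.1439. B = V − Δ·S = -164.4340.
(3,3): S=217.5351. Δ = (V_up−V_dn)/(S_up−S_dn) = (128.0738−-30.7268)/(302.3738−143.5732) = 1.0000. V = [p*·128.0738 + (1−p*)·-30.7268]/1.06 = 53.1012. B = V − Δ·S = -164.4340.
(2,0): S=35.2836. Δ = (V_up−V_dn)/(S_up−S_dn) = (-115.3898−-141.1468)/(49.0442−23.2872) = 1.0000. V = [p*·-115.3898 + (1−p*)·-141.1468]/1.06 = -119.8428. B = V − Δ·S = -155.1264.
(2,1): S=74.3094. Δ = (V_up−V_dn)/(S_up−S_dn) = (-61.1439−-115.3898)/(103.2901−49.0442) = 1.0000. V = [p*·-61.1439 + (1−p*)·-115.3898]/1.06 = -80.8170. B = V − Δ·S = -155.1264.
(2,2): S=156.5001. Δ = (V_up−V_dn)/(S_up−S_dn) = (53.1012−-61.1439)/(217.5351−103.2901) = 1.0000. V = [p*·53.1012 + (1−p*)·-61.1439]/1.06 = 1.3737. B = V − Δ·S = -155.1264.
(1,0): S=53.4600. Δ = (V_up−V_dn)/(S_up−S_dn) = (-80.8170−-119.8428)/(74.3094−35.2836) = 1.0000. V = [p*·-80.8170 + (1−p*)·-119.8428]/1.06 = -92.8856. B = V − Δ·S = -146.3456.
(1,1): S=112.5900. Δ = (V_up−V_dn)/(S_up−S_dn) = (1.3737−-80.8170)/(156.5001−74.3094) = 1.0000. V = [p*·1.3737 + (1−p*)·-80.8170]/1.06 = -33.7556. B = V − Δ·S = -146.3456.
(0,0): S=81.0000. Δ = (V_up−V_dn)/(S_up−S_dn) = (-33.7556−-92.8856)/(112.5900−53.4600) = 1.0000. V = [p*·-33.7556 + (1−p*)·-92.8856]/1.06 = -57.0619. B = V − Δ·S = -138.0619.
The time-0 hedge costs -57.0619, which is the no-arbitrage price.

(0,0): Delta=1.0000 Bond=-138.0619
(1,0): Delta=1.0000 Bond=-146.3456
(1,1): Delta=1.0000 Bond=-146.3456
(2,0): Delta=1.0000 Bond=-155.1264
(2,1): Delta=1.0000 Bond=-155.1264
(2,2): Delta=1.0000 Bond=-155.1264
(3,0): Delta=1.0000 Bond=-164.4340
(3,1): Delta=1.0000 Bond=-164.4340
(3,2): Delta=1.0000 Bond=-164.4340
(3,3): Delta=1.0000 Bond=-164.4340
V0=-57.0619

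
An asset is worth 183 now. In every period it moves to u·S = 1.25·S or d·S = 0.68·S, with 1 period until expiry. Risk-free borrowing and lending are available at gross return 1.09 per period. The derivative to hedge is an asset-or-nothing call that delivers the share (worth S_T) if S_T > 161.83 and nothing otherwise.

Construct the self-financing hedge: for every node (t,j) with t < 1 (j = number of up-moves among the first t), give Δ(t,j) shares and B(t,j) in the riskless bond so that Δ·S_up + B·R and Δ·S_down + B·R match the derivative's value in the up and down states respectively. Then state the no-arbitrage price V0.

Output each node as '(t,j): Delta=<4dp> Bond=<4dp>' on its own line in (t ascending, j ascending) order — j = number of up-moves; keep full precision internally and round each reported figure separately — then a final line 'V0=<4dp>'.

Risk-neutral probability p* = (R−d)/(u−d) = (1.09−0.68)/(1.25−0.68) = 0.7193.
Terminal values V(1,·): V(1,0)=0.0000, V(1,1)=228.7500
(0,0): S=183.0000. Δ = (V_up−V_dn)/(S_up−S_dn) = (228.7500−0.0000)/(228.7500−124.4400) = 2.1930. V = [p*·228.7500 + (1−p*)·0.0000]/1.09 = 150.9536. B = V − Δ·S = -250.3621.
Self-financing check: at every node Δ·S+B equals the discounted successor values.

(0,0): Delta=2.1930 Bond=-250.3621
V0=150.9536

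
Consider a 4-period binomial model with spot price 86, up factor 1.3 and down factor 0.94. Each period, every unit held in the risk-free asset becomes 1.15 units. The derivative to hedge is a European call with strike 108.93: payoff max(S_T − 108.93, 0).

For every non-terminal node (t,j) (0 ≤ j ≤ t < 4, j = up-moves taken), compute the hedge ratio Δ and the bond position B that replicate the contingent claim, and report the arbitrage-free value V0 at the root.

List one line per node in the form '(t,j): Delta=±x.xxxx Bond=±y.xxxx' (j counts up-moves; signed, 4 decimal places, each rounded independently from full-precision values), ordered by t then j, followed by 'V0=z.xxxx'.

(0,0): Delta=0.8568 Bond=-47.6949
(1,0): Delta=0.6810 Bond=-40.6398
(1,1): Delta=0.9476 Bond=-64.9986
(2,0): Delta=0.3614 Bond=-22.4498
(2,1): Delta=0.8461 Bond=-64.0828
(2,2): Delta=1.0000 Bond=-82.3667
(3,0): Delta=0.0000 Bond=0.0000
(3,1): Delta=0.5481 Bond=-44.2582
(3,2): Delta=1.0000 Bond=-94.7217
(3,3): Delta=1.0000 Bond=-94.7217
V0=25.9899

Since d<R<u, set p* = (R−d)/(u−d) = 0.5833; price each node as the discounted p*-expectation of its children.
At expiry t=4: V(4,0)=0.0000, V(4,1)=0.0000, V(4,2)=19.4924, V(4,3)=68.6755, V(4,4)=136.6946
(3,0): S=71.4302. Δ = (V_up−V_dn)/(S_up−S_dn) = (0.0000−0.0000)/(92.8593−67.1444) = 0.0000. V = [p*·0.0000 + (1−p*)·0.0000]/1.15 = 0.0000. B = V − Δ·S = 0.0000.
(3,1): S=98.7865. Δ = (V_up−V_dn)/(S_up−S_dn) = (19.4924−0.0000)/(128.4224−92.8593) = 0.5481. V = [p*·19.4924 + (1−p*)·0.0000]/1.15 = 9.8875. B = V − Δ·S = -44.2582.
(3,2): S=136.6196. Δ = (V_up−V_dn)/(S_up−S_dn) = (68.6755−19.4924)/(177.6055−128.4224) = 1.0000. V = [p*·68.6755 + (1−p*)·19.4924]/1.15 = 41.8979. B = V − Δ·S = -94.7217.
(3,3): S=188.9420. Δ = (V_up−V_dn)/(S_up−S_dn) = (136.6946−68.6755)/(245.6246−177.6055) = 1.0000. V = [p*·136.6946 + (1−p*)·68.6755]/1.15 = 94.2203. B = V − Δ·S = -94.7217.
(2,0): S=75.9896. Δ = (V_up−V_dn)/(S_up−S_dn) = (9.8875−0.0000)/(98.7865−71.4302) = 0.3614. V = [p*·9.8875 + (1−p*)·0.0000]/1.15 = 5.0154. B = V − Δ·S = -22.4498.
(2,1): S=105.0920. Δ = (V_up−V_dn)/(S_up−S_dn) = (41.8979−9.8875)/(136.6196−98.7865) = 0.8461. V = [p*·41.8979 + (1−p*)·9.8875]/1.15 = 24.8350. B = V − Δ·S = -64.0828.
(2,2): S=145.3400. Δ = (V_up−V_dn)/(S_up−S_dn) = (94.2203−41.8979)/(188.9420−136.6196) = 1.0000. V = [p*·94.2203 + (1−p*)·41.8979]/1.15 = 62.9733. B = V − Δ·S = -82.3667.
(1,0): S=80.8400. Δ = (V_up−V_dn)/(S_up−S_dn) = (24.8350−5.0154)/(105.0920−75.9896) = 0.6810. V = [p*·24.8350 + (1−p*)·5.0154]/1.15 = 14.4146. B = V − Δ·S = -40.6398.
(1,1): S=111.8000. Δ = (V_up−V_dn)/(S_up−S_dn) = (62.9733−24.8350)/(145.3400−105.0920) = 0.9476. V = [p*·62.9733 + (1−p*)·24.8350]/1.15 = 40.9411. B = V − Δ·S = -64.9986.
(0,0): S=86.0000. Δ = (V_up−V_dn)/(S_up−S_dn) = (40.9411−14.4146)/(111.8000−80.8400) = 0.8568. V = [p*·40.9411 + (1−p*)·14.4146]/1.15 = 25.9899. B = V − Δ·S = -47.6949.
Self-financing check: at every node Δ·S+B equals the discounted successor values.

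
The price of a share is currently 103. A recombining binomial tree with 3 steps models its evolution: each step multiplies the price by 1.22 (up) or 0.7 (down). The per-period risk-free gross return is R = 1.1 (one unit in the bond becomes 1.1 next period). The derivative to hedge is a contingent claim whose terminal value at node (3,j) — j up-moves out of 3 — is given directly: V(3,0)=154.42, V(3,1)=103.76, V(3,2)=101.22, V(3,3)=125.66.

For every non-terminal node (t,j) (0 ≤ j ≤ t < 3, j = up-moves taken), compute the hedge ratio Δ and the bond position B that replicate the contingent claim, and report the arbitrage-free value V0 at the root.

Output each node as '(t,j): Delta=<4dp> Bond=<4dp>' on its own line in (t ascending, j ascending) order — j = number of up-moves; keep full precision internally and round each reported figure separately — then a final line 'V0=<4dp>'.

(0,0): Delta=0.1676 Bond=67.8686
(1,0): Delta=-0.3308 Bond=110.5938
(1,1): Delta=0.2534 Bond=63.8740
(2,0): Delta=-1.9303 Bond=202.3783
(2,1): Delta=-0.0555 Bond=97.4357
(2,2): Delta=0.3066 Bond=62.1091
V0=85.1316

Risk-neutral probability p* = (R−d)/(u−d) = (1.1−0.7)/(1.22−0.7) = 0.7692.
At expiry t=3: V(3,0)=154.4200, V(3,1)=103.7600, V(3,2)=101.2200, V(3,3)=125.6600
Node (2,0) S=50.4700: V=(p*·103.7600+(1−p*)·154.4200)/1.1=104.9552; Δ=(103.7600−154.4200)/(61.5734−35.3290)=-1.9303; B=V−Δ·S=202.3783
Node (2,1) S=87.9620: V=(p*·101.2200+(1−p*)·103.7600)/1.1=92.5510; Δ=(101.2200−103.7600)/(107.3136−61.5734)=-0.0555; B=V−Δ·S=97.4357
Node (2,2) S=153.3052: V=(p*·125.6600+(1−p*)·101.2200)/1.1=109.1091; Δ=(125.6600−101.2200)/(187.0323−107.3136)=0.3066; B=V−Δ·S=62.1091
Node (1,0) S=72.1000: V=(p*·92.5510+(1−p*)·104.9552)/1.1=86.7396; Δ=(92.5510−104.9552)/(87.9620−50.4700)=-0.3308; B=V−Δ·S=110.5938
Node (1,1) S=125.6600: V=(p*·109.1091+(1−p*)·92.5510)/1.1=95.7164; Δ=(109.1091−92.5510)/(153.3052−87.9620)=0.2534; B=V−Δ·S=63.8740
Node (0,0) S=103.0000: V=(p*·95.7164+(1−p*)·86.7396)/1.1=85.1316; Δ=(95.7164−86.7396)/(125.6600−72.1000)=0.1676; B=V−Δ·S=67.8686
Check: Δ(0,0)·S0 + B(0,0) = 85.1316 = V0.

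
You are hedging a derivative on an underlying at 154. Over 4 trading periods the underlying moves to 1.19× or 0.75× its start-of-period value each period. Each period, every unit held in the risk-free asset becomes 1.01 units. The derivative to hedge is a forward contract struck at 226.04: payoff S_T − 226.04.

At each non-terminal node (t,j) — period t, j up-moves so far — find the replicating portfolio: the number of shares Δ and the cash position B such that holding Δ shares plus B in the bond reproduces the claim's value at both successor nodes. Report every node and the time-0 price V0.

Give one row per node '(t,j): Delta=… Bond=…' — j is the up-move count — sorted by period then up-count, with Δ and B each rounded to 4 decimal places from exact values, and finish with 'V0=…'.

(0,0): Delta=1.0000 Bond=-217.2200
(1,0): Delta=1.0000 Bond=-219.3922
(1,1): Delta=1.0000 Bond=-219.3922
(2,0): Delta=1.0000 Bond=-221.5861
(2,1): Delta=1.0000 Bond=-221.5861
(2,2): Delta=1.0000 Bond=-221.5861
(3,0): Delta=1.0000 Bond=-223.8020
(3,1): Delta=1.0000 Bond=-223.8020
(3,2): Delta=1.0000 Bond=-223.8020
(3,3): Delta=1.0000 Bond=-223.8020
V0=-63.2200

No-arbitrage ⇒ martingale measure with p* = (R−d)/(u−d) = 0.5909.
Terminal payoffs: V(4,0)=-177.3134, V(4,1)=-148.7272, V(4,2)=-103.3703, V(4,3)=-31.4041, V(4,4)=82.7822
(3,0): S=64.9688. Δ = (V_up−V_dn)/(S_up−S_dn) = (-148.7272−-177.3134)/(77.3128−48.7266) = 1.0000. V = [p*·-148.7272 + (1−p*)·-177.3134]/1.01 = -158.8332. B = V − Δ·S = -223.8020.
(3,1): S=103.0837. Δ = (V_up−V_dn)/(S_up−S_dn) = (-103.3703−-148.7272)/(122.6697−77.3128) = 1.0000. V = [p*·-103.3703 + (1−p*)·-148.7272]/1.01 = -120.7182. B = V − Δ·S = -223.8020.
(3,2): S=163.5596. Δ = (V_up−V_dn)/(S_up−S_dn) = (-31.4041−-103.3703)/(194.6359−122.6697) = 1.0000. V = [p*·-31.4041 + (1−p*)·-103.3703]/1.01 = -60.2424. B = V − Δ·S = -223.8020.
(3,3): S=259.5145. Δ = (V_up−V_dn)/(S_up−S_dn) = (82.7822−-31.4041)/(308.8222−194.6359) = 1.0000. V = [p*·82.7822 + (1−p*)·-31.4041]/1.01 = 35.7125. B = V − Δ·S = -223.8020.
(2,0): S=86.6250. Δ = (V_up−V_dn)/(S_up−S_dn) = (-120.7182−-158.8332)/(103.0837−64.9688) = 1.0000. V = [p*·-120.7182 + (1−p*)·-158.8332]/1.01 = -134.9611. B = V − Δ·S = -221.5861.
(2,1): S=137.4450. Δ = (V_up−V_dn)/(S_up−S_dn) = (-60.2424−-120.7182)/(163.5595−103.0837) = 1.0000. V = [p*·-60.2424 + (1−p*)·-120.7182]/1.01 = -84.1411. B = V − Δ·S = -221.5861.
(2,2): S=218.0794. Δ = (V_up−V_dn)/(S_up−S_dn) = (35.7125−-60.2424)/(259.5145−163.5596) = 1.0000. V = [p*·35.7125 + (1−p*)·-60.2424]/1.01 = -3.5067. B = V − Δ·S = -221.5861.
(1,0): S=115.5000. Δ = (V_up−V_dn)/(S_up−S_dn) = (-84.1411−-134.9611)/(137.4450−86.6250) = 1.0000. V = [p*·-84.1411 + (1−p*)·-134.9611]/1.01 = -103.8922. B = V − Δ·S = -219.3922.
(1,1): S=183.2600. Δ = (V_up−V_dn)/(S_up−S_dn) = (-3.5067−-84.1411)/(218.0794−137.4450) = 1.0000. V = [p*·-3.5067 + (1−p*)·-84.1411]/1.01 = -36.1322. B = V − Δ·S = -219.3922.
(0,0): S=154.0000. Δ = (V_up−V_dn)/(S_up−S_dn) = (-36.1322−-103.8922)/(183.2600−115.5000) = 1.0000. V = [p*·-36.1322 + (1−p*)·-103.8922]/1.01 = -63.2200. B = V − Δ·S = -217.2200.
Self-financing check: at every node Δ·S+B equals the discounted successor values.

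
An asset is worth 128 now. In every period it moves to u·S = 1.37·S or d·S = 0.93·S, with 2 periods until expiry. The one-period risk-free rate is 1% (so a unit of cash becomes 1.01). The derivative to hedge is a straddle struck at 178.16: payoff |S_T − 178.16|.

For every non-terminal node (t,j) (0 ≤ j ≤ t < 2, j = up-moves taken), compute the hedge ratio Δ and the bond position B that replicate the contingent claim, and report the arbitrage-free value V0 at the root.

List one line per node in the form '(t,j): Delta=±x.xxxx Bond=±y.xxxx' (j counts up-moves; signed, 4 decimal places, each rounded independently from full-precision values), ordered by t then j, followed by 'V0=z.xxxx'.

(0,0): Delta=-0.6031 Bond=127.8729
(1,0): Delta=-1.0000 Bond=176.3960
(1,1): Delta=0.6092 Bond=-83.4481
V0=50.6733

The replicating-portfolio and risk-neutral prices coincide; use p* = (1.01−0.93)/(1.37−0.93) = 0.1818 for the latter.
Payoff layer (t=2): V(2,0)=67.4528, V(2,1)=15.0752, V(2,2)=62.0832
Node (1,0) S=119.0400: V=(p*·15.0752+(1−p*)·67.4528)/1.01=57.3560; Δ=(15.0752−67.4528)/(163.0848−110.7072)=-1.0000; B=V−Δ·S=176.3960
Node (1,1) S=175.3600: V=(p*·62.0832+(1−p*)·15.0752)/1.01=23.3882; Δ=(62.0832−15.0752)/(240.2432−163.0848)=0.6092; B=V−Δ·S=-83.4481
Node (0,0) S=128.0000: V=(p*·23.3882+(1−p*)·57.3560)/1.01=50.6733; Δ=(23.3882−57.3560)/(175.3600−119.0400)=-0.6031; B=V−Δ·S=127.8729
Check: Δ(0,0)·S0 + B(0,0) = 50.6733 = V0.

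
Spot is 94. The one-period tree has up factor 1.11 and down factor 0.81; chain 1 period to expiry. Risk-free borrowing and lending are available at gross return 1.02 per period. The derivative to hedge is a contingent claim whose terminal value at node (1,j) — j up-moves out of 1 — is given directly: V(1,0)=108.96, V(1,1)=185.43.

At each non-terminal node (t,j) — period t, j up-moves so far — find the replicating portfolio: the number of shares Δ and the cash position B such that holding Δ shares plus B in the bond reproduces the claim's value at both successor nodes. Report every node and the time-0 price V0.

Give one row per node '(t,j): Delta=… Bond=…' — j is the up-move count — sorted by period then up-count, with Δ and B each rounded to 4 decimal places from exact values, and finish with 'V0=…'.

Under the risk-neutral measure, an up-move has probability p* = (R−d)/(u−d) = 0.7000 and values discount at R = 1.02.
Terminal payoffs: V(1,0)=108.9600, V(1,1)=185.4300
  t=0,j=0: stock 94.0000 → up 104.3400 (V=185.4300), down 76.1400 (V=108.9600). Price 159.3029; hedge Δ=2.7117, bond B=-95.5971.
The time-0 hedge costs 159.3029, which is the no-arbitrage price.

(0,0): Delta=2.7117 Bond=-95.5971
V0=159.3029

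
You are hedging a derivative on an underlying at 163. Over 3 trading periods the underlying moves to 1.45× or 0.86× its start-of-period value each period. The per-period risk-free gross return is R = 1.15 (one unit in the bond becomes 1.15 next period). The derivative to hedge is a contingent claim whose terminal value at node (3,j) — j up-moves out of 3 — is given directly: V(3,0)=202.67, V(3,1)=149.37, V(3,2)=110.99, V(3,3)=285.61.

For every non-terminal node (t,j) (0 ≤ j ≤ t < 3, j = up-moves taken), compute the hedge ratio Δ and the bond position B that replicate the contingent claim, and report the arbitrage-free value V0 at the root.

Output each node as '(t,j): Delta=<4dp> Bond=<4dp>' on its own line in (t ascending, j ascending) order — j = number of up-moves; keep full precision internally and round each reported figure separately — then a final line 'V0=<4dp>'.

(0,0): Delta=0.0725 Bond=92.3381
(1,0): Delta=-0.4833 Bond=184.1010
(1,1): Delta=0.4135 Bond=25.5900
(2,0): Delta=-0.7494 Bond=243.7926
(2,1): Delta=-0.3200 Bond=178.5337
(2,2): Delta=0.8636 Bond=-124.8181
V0=104.1579

Risk-neutral probability p* = (R−d)/(u−d) = (1.15−0.86)/(1.45−0.86) = 0.4915.
At expiry t=3: V(3,0)=202.6700, V(3,1)=149.3700, V(3,2)=110.9900, V(3,3)=285.6100
Node (2,0) S=120.5548: V=(p*·149.3700+(1−p*)·202.6700)/1.15=153.4536; Δ=(149.3700−202.6700)/(174.8045−103.6771)=-0.7494; B=V−Δ·S=243.7926
Node (2,1) S=203.2610: V=(p*·110.9900+(1−p*)·149.3700)/1.15=113.4828; Δ=(110.9900−149.3700)/(294.7285−174.8045)=-0.3200; B=V−Δ·S=178.5337
Node (2,2) S=342.7075: V=(p*·285.6100+(1−p*)·110.9900)/1.15=171.1480; Δ=(285.6100−110.9900)/(496.9259−294.7284)=0.8636; B=V−Δ·S=-124.8181
Node (1,0) S=140.1800: V=(p*·113.4828+(1−p*)·153.4536)/1.15=116.3539; Δ=(113.4828−153.4536)/(203.2610−120.5548)=-0.4833; B=V−Δ·S=184.1010
Node (1,1) S=236.3500: V=(p*·171.1480+(1−p*)·113.4828)/1.15=123.3276; Δ=(171.1480−113.4828)/(342.7075−203.2610)=0.4135; B=V−Δ·S=25.5900
Node (0,0) S=163.0000: V=(p*·123.3276+(1−p*)·116.3539)/1.15=104.1579; Δ=(123.3276−116.3539)/(236.3500−140.1800)=0.0725; B=V−Δ·S=92.3381
Check: Δ(0,0)·S0 + B(0,0) = 104.1579 = V0.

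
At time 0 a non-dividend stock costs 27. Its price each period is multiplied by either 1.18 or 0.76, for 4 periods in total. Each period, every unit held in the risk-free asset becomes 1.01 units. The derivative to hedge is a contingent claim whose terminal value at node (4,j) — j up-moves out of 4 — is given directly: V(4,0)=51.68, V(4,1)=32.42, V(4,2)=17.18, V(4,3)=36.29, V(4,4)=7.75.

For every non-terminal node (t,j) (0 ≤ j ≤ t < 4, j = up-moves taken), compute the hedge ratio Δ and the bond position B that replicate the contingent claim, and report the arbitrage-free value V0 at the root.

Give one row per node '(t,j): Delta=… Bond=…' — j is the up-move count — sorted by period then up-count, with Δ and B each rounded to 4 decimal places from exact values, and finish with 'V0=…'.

(0,0): Delta=-0.3024 Bond=33.0095
(1,0): Delta=-0.4241 Bond=35.8360
(1,1): Delta=-0.2491 Bond=31.6420
(2,0): Delta=-2.5496 Bond=69.3434
(2,1): Delta=0.5069 Bond=13.6530
(2,2): Delta=-0.5802 Bond=44.4061
(3,0): Delta=-3.8690 Bond=85.6747
(3,1): Delta=-1.9718 Bond=59.4031
(3,2): Delta=1.5925 Bond=-17.2277
(3,3): Delta=-1.5318 Bond=87.0632
V0=24.8448

Since d<R<u, set p* = (R−d)/(u−d) = 0.5952; price each node as the discounted p*-expectation of its children.
Terminal values V(4,·): V(4,0)=51.6800, V(4,1)=32.4200, V(4,2)=17.1800, V(4,3)=36.2900, V(4,4)=7.7500
(3,0): S=11.8524. Δ = (V_up−V_dn)/(S_up−S_dn) = (32.4200−51.6800)/(13.9858−9.0078) = -3.8690. V = [p*·32.4200 + (1−p*)·51.6800]/1.01 = 39.8175. B = V − Δ·S = 85.6747.
(3,1): S=18.4023. Δ = (V_up−V_dn)/(S_up−S_dn) = (17.1800−32.4200)/(21.7148−13.9858) = -1.9718. V = [p*·17.1800 + (1−p*)·32.4200]/1.01 = 23.1174. B = V − Δ·S = 59.4031.
(3,2): S=28.5720. Δ = (V_up−V_dn)/(S_up−S_dn) = (36.2900−17.1800)/(33.7150−21.7148) = 1.5925. V = [p*·36.2900 + (1−p*)·17.1800]/1.01 = 28.2723. B = V − Δ·S = -17.2277.
(3,3): S=44.3619. Δ = (V_up−V_dn)/(S_up−S_dn) = (7.7500−36.2900)/(52.3470−33.7150) = -1.5318. V = [p*·7.7500 + (1−p*)·36.2900]/1.01 = 19.1108. B = V − Δ·S = 87.0632.
(2,0): S=15.5952. Δ = (V_up−V_dn)/(S_up−S_dn) = (23.1174−39.8175)/(18.4023−11.8524) = -2.5496. V = [p*·23.1174 + (1−p*)·39.8175]/1.01 = 29.5812. B = V − Δ·S = 69.3434.
(2,1): S=24.2136. Δ = (V_up−V_dn)/(S_up−S_dn) = (28.2723−23.1174)/(28.5720−18.4023) = 0.5069. V = [p*·28.2723 + (1−p*)·23.1174]/1.01 = 25.9265. B = V − Δ·S = 13.6530.
(2,2): S=37.5948. Δ = (V_up−V_dn)/(S_up−S_dn) = (19.1108−28.2723)/(44.3619−28.5720) = -0.5802. V = [p*·19.1108 + (1−p*)·28.2723]/1.01 = 22.5931. B = V − Δ·S = 44.4061.
(1,0): S=20.5200. Δ = (V_up−V_dn)/(S_up−S_dn) = (25.9265−29.5812)/(24.2136−15.5952) = -0.4241. V = [p*·25.9265 + (1−p*)·29.5812]/1.01 = 27.1344. B = V − Δ·S = 35.8360.
(1,1): S=31.8600. Δ = (V_up−V_dn)/(S_up−S_dn) = (22.5931−25.9265)/(37.5948−24.2136) = -0.2491. V = [p*·22.5931 + (1−p*)·25.9265]/1.01 = 23.7053. B = V − Δ·S = 31.6420.
(0,0): S=27.0000. Δ = (V_up−V_dn)/(S_up−S_dn) = (23.7053−27.1344)/(31.8600−20.5200) = -0.3024. V = [p*·23.7053 + (1−p*)·27.1344]/1.01 = 24.8448. B = V − Δ·S = 33.0095.
Self-financing check: at every node Δ·S+B equals the discounted successor values.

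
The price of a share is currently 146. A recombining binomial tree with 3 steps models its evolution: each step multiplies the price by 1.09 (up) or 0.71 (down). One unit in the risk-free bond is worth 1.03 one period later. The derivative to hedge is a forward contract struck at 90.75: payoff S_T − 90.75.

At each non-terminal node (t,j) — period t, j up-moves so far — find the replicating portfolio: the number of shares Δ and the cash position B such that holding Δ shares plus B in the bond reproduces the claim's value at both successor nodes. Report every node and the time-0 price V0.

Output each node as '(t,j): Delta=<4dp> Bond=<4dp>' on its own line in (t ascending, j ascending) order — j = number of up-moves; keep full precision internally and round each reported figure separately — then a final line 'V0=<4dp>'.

(0,0): Delta=1.0000 Bond=-83.0491
(1,0): Delta=1.0000 Bond=-85.5406
(1,1): Delta=1.0000 Bond=-85.5406
(2,0): Delta=1.0000 Bond=-88.1068
(2,1): Delta=1.0000 Bond=-88.1068
(2,2): Delta=1.0000 Bond=-88.1068
V0=62.9509

Since d<R<u, set p* = (R−d)/(u−d) = 0.8421; price each node as the discounted p*-expectation of its children.
Terminal payoffs: V(3,0)=-38.4950, V(3,1)=-10.5275, V(3,2)=32.4084, V(3,3)=98.3242
  t=2,j=0: stock 73.5986 → up 80.2225 (V=-10.5275), down 52.2550 (V=-38.4950). Price -14.5082; hedge Δ=1.0000, bond B=-88.1068.
  t=2,j=1: stock 112.9894 → up 123.1584 (V=32.4084), down 80.2225 (V=-10.5275). Price 24.8826; hedge Δ=1.0000, bond B=-88.1068.
  t=2,j=2: stock 173.4626 → up 189.0742 (V=98.3242), down 123.1584 (V=32.4084). Price 85.3558; hedge Δ=1.0000, bond B=-88.1068.
  t=1,j=0: stock 103.6600 → up 112.9894 (V=24.8826), down 73.5986 (V=-14.5082). Price 18.1194; hedge Δ=1.0000, bond B=-85.5406.
  t=1,j=1: stock 159.1400 → up 173.4626 (V=85.3558), down 112.9894 (V=24.8826). Price 73.5994; hedge Δ=1.0000, bond B=-85.5406.
  t=0,j=0: stock 146.0000 → up 159.1400 (V=73.5994), down 103.6600 (V=18.1194). Price 62.9509; hedge Δ=1.0000, bond B=-83.0491.
Each (Δ,B) replicates both successor values, so the strategy is self-financing and V0 is arbitrage-free.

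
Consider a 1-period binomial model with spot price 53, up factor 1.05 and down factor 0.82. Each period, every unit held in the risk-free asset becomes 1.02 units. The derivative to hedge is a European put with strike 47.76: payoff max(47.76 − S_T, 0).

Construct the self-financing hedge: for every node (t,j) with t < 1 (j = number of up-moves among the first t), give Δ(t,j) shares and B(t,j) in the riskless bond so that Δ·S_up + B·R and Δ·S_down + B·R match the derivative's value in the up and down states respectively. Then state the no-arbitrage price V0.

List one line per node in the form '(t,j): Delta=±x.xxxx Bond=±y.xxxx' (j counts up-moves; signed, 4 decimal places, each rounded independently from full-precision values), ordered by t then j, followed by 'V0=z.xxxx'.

(0,0): Delta=-0.3527 Bond=19.2455
V0=0.5499

The replicating-portfolio and risk-neutral prices coincide; use p* = (1.02−0.82)/(1.05−0.82) = 0.8696 for the latter.
Payoff layer (t=1): V(1,0)=4.3000, V(1,1)=0.0000
(0,0): S=53.0000. Δ = (V_up−V_dn)/(S_up−S_dn) = (0.0000−4.3000)/(55.6500−43.4600) = -0.3527. V = [p*·0.0000 + (1−p*)·4.3000]/1.02 = 0.5499. B = V − Δ·S = 19.2455.
Root portfolio cost Δ·53+B reproduces V0=0.5499.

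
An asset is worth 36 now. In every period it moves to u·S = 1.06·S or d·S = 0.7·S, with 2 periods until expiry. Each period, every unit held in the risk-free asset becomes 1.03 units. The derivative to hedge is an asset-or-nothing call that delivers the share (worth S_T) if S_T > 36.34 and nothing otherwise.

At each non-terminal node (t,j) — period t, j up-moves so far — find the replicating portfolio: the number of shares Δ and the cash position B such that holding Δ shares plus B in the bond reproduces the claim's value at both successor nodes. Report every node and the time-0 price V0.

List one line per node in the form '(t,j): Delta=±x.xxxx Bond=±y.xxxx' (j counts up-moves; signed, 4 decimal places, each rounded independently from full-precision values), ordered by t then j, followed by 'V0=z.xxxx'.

Under the risk-neutral measure, an up-move has probability p* = (R−d)/(u−d) = 0.9167 and values discount at R = 1.03.
Terminal values V(2,·): V(2,0)=0.0000, V(2,1)=0.0000, V(2,2)=40.4496
Node (1,0) S=25.2000: V=(p*·0.0000+(1−p*)·0.0000)/1.03=0.0000; Δ=(0.0000−0.0000)/(26.7120−17.6400)=0.0000; B=V−Δ·S=0.0000
Node (1,1) S=38.1600: V=(p*·40.4496+(1−p*)·0.0000)/1.03=35.9988; Δ=(40.4496−0.0000)/(40.4496−26.7120)=2.9444; B=V−Δ·S=-76.3612
Node (0,0) S=36.0000: V=(p*·35.9988+(1−p*)·0.0000)/1.03=32.0378; Δ=(35.9988−0.0000)/(38.1600−25.2000)=2.7777; B=V−Δ·S=-67.9590
Self-financing check: at every node Δ·S+B equals the discounted successor values.

(0,0): Delta=2.7777 Bond=-67.9590
(1,0): Delta=0.0000 Bond=0.0000
(1,1): Delta=2.9444 Bond=-76.3612
V0=32.0378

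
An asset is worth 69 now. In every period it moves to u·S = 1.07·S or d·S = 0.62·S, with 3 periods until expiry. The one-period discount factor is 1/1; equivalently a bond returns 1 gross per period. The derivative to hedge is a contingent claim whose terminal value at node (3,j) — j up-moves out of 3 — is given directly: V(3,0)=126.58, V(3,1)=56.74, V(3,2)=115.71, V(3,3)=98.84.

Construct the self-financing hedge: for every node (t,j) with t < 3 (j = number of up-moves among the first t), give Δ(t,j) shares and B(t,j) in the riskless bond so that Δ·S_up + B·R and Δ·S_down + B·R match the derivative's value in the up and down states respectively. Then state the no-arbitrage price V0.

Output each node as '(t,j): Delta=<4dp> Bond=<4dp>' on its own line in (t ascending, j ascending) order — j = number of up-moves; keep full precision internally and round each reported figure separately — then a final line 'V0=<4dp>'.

Under the risk-neutral measure, an up-move has probability p* = (R−d)/(u−d) = 0.8444 and values discount at R = 1.
Terminal payoffs: V(3,0)=126.5800, V(3,1)=56.7400, V(3,2)=115.7100, V(3,3)=98.8400
(2,0): S=26.5236. Δ = (V_up−V_dn)/(S_up−S_dn) = (56.7400−126.5800)/(28.3803−16.4446) = -5.8514. V = [p*·56.7400 + (1−p*)·126.5800]/1 = 67.6040. B = V − Δ·S = 222.8040.
(2,1): S=45.7746. Δ = (V_up−V_dn)/(S_up−S_dn) = (115.7100−56.7400)/(48.9788−28.3803) = 2.8628. V = [p*·115.7100 + (1−p*)·56.7400]/1 = 106.5369. B = V − Δ·S = -24.5076.
(2,2): S=78.9981. Δ = (V_up−V_dn)/(S_up−S_dn) = (98.8400−115.7100)/(84.5280−48.9788) = -0.4746. V = [p*·98.8400 + (1−p*)·115.7100]/1 = 101.4642. B = V − Δ·S = 138.9531.
(1,0): S=42.7800. Δ = (V_up−V_dn)/(S_up−S_dn) = (106.5369−67.6040)/(45.7746−26.5236) = 2.0224. V = [p*·106.5369 + (1−p*)·67.6040]/1 = 100.4807. B = V − Δ·S = 13.9631.
(1,1): S=73.8300. Δ = (V_up−V_dn)/(S_up−S_dn) = (101.4642−106.5369)/(78.9981−45.7746) = -0.1527. V = [p*·101.4642 + (1−p*)·106.5369]/1 = 102.2533. B = V − Δ·S = 113.5259.
(0,0): S=69.0000. Δ = (V_up−V_dn)/(S_up−S_dn) = (102.2533−100.4807)/(73.8300−42.7800) = 0.0571. V = [p*·102.2533 + (1−p*)·100.4807]/1 = 101.9776. B = V − Δ·S = 98.0384.
Each (Δ,B) replicates both successor values, so the strategy is self-financing and V0 is arbitrage-free.

(0,0): Delta=0.0571 Bond=98.0384
(1,0): Delta=2.0224 Bond=13.9631
(1,1): Delta=-0.1527 Bond=113.5259
(2,0): Delta=-5.8514 Bond=222.8040
(2,1): Delta=2.8628 Bond=-24.5076
(2,2): Delta=-0.4746 Bond=138.9531
V0=101.9776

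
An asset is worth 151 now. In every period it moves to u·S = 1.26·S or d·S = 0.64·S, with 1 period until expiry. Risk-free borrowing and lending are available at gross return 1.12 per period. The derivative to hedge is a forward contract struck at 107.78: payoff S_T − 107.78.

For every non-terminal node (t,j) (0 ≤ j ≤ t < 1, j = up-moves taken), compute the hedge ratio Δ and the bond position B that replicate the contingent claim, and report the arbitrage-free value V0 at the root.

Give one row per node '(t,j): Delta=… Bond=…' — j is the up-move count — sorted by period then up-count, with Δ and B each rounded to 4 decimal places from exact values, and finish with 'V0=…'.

(0,0): Delta=1.0000 Bond=-96.2321
V0=54.7679

The replicating-portfolio and risk-neutral prices coincide; use p* = (1.12−0.64)/(1.26−0.64) = 0.7742 for the latter.
At expiry t=1: V(1,0)=-11.1400, V(1,1)=82.4800
Node (0,0) S=151.0000: V=(p*·82.4800+(1−p*)·-11.1400)/1.12=54.7679; Δ=(82.4800−-11.1400)/(190.2600−96.6400)=1.0000; B=V−Δ·S=-96.2321
Root portfolio cost Δ·151+B reproduces V0=54.7679.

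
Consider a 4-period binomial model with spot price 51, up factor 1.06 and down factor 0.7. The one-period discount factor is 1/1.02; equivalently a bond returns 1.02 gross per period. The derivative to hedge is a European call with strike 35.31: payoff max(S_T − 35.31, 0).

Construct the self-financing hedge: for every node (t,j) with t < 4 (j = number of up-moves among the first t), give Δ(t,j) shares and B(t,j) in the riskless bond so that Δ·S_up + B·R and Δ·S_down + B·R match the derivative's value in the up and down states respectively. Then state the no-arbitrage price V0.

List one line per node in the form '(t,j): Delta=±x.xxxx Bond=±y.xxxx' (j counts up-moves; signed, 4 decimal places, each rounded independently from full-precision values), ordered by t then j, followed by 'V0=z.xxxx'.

(0,0): Delta=0.8857 Bond=-26.3216
(1,0): Delta=0.4260 Bond=-10.4371
(1,1): Delta=0.9236 Bond=-28.8994
(2,0): Delta=0.0000 Bond=0.0000
(2,1): Delta=0.4612 Bond=-11.9766
(2,2): Delta=0.9618 Bond=-31.6650
(3,0): Delta=0.0000 Bond=0.0000
(3,1): Delta=0.0000 Bond=0.0000
(3,2): Delta=0.4992 Bond=-13.7432
(3,3): Delta=1.0000 Bond=-34.6176
V0=18.8488

Risk-neutral probability p* = (R−d)/(u−d) = (1.02−0.7)/(1.06−0.7) = 0.8889.
Payoff layer (t=4): V(4,0)=0.0000, V(4,1)=0.0000, V(4,2)=0.0000, V(4,3)=7.2093, V(4,4)=29.0763
Node (3,0) S=17.4930: V=(p*·0.0000+(1−p*)·0.0000)/1.02=0.0000; Δ=(0.0000−0.0000)/(18.5426−12.2451)=0.0000; B=V−Δ·S=0.0000
Node (3,1) S=26.4894: V=(p*·0.0000+(1−p*)·0.0000)/1.02=0.0000; Δ=(0.0000−0.0000)/(28.0788−18.5426)=0.0000; B=V−Δ·S=0.0000
Node (3,2) S=40.1125: V=(p*·7.2093+(1−p*)·0.0000)/1.02=6.2826; Δ=(7.2093−0.0000)/(42.5193−28.0788)=0.4992; B=V−Δ·S=-13.7432
Node (3,3) S=60.7418: V=(p*·29.0763+(1−p*)·7.2093)/1.02=26.1242; Δ=(29.0763−7.2093)/(64.3863−42.5193)=1.0000; B=V−Δ·S=-34.6176
Node (2,0) S=24.9900: V=(p*·0.0000+(1−p*)·0.0000)/1.02=0.0000; Δ=(0.0000−0.0000)/(26.4894−17.4930)=0.0000; B=V−Δ·S=0.0000
Node (2,1) S=37.8420: V=(p*·6.2826+(1−p*)·0.0000)/1.02=5.4750; Δ=(6.2826−0.0000)/(40.1125−26.4894)=0.4612; B=V−Δ·S=-11.9766
Node (2,2) S=57.3036: V=(p*·26.1242+(1−p*)·6.2826)/1.02=23.4505; Δ=(26.1242−6.2826)/(60.7418−40.1125)=0.9618; B=V−Δ·S=-31.6650
Node (1,0) S=35.7000: V=(p*·5.4750+(1−p*)·0.0000)/1.02=4.7713; Δ=(5.4750−0.0000)/(37.8420−24.9900)=0.4260; B=V−Δ·S=-10.4371
Node (1,1) S=54.0600: V=(p*·23.4505+(1−p*)·5.4750)/1.02=21.0326; Δ=(23.4505−5.4750)/(57.3036−37.8420)=0.9236; B=V−Δ·S=-28.8994
Node (0,0) S=51.0000: V=(p*·21.0326+(1−p*)·4.7713)/1.02=18.8488; Δ=(21.0326−4.7713)/(54.0600−35.7000)=0.8857; B=V−Δ·S=-26.3216
Each (Δ,B) replicates both successor values, so the strategy is self-financing and V0 is arbitrage-free.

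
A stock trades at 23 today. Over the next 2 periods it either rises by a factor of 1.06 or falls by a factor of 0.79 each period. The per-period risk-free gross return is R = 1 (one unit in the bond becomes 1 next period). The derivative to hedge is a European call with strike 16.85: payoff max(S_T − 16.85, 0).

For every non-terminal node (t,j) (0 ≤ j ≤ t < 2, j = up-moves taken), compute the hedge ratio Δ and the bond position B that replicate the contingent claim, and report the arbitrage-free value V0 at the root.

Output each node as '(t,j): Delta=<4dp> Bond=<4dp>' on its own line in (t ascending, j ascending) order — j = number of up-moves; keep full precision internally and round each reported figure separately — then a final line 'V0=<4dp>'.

Risk-neutral probability p* = (R−d)/(u−d) = (1−0.79)/(1.06−0.79) = 0.7778.
Payoff layer (t=2): V(2,0)=0.0000, V(2,1)=2.4102, V(2,2)=8.9928
(1,0): S=18.1700. Δ = (V_up−V_dn)/(S_up−S_dn) = (2.4102−0.0000)/(19.2602−14.3543) = 0.4913. V = [p*·2.4102 + (1−p*)·0.0000]/1 = 1.8746. B = V − Δ·S = -7.0521.
(1,1): S=24.3800. Δ = (V_up−V_dn)/(S_up−S_dn) = (8.9928−2.4102)/(25.8428−19.2602) = 1.0000. V = [p*·8.9928 + (1−p*)·2.4102]/1 = 7.5300. B = V − Δ·S = -16.8500.
(0,0): S=23.0000. Δ = (V_up−V_dn)/(S_up−S_dn) = (7.5300−1.8746)/(24.3800−18.1700) = 0.9107. V = [p*·7.5300 + (1−p*)·1.8746]/1 = 6.2732. B = V − Δ·S = -14.6727.
The time-0 hedge costs 6.2732, which is the no-arbitrage price.

(0,0): Delta=0.9107 Bond=-14.6727
(1,0): Delta=0.4913 Bond=-7.0521
(1,1): Delta=1.0000 Bond=-16.8500
V0=6.2732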